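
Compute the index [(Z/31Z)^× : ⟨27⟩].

By Lagrange's theorem, ord_31(27) divides φ(31) = 31 − 1 = 30 = 2 · 3 · 5.
Divisors of 30: 1, 2, 3, 5, 6, 10, 15, 30.
Evaluate successive powers at the divisors of 30:
27^1 ≡ 27 (mod 31)
27^2 ≡ 16 (mod 31)
27^3 ≡ 29 (mod 31)
27^5 ≡ 30 (mod 31)
27^6 ≡ 4 (mod 31)
27^10 ≡ 1 (mod 31) ✓
So ord_31(27) = 10, hence |⟨27⟩| = 10.
[(Z/31Z)^× : ⟨27⟩] = 30/10 = 3.

3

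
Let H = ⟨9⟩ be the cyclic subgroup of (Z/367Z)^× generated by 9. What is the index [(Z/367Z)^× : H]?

By Lagrange's theorem, ord_367(9) divides φ(367) = 367 − 1 = 366 = 2 · 3 · 61.
Divisors of 366: 1, 2, 3, 6, 61, 122, 183, 366.
Check 9^d mod 367 for each divisor in increasing order:
9^1 ≡ 9
9^2 ≡ 81
9^3 ≡ 362
9^6 ≡ 25
9^61 ≡ 1
So ord_367(9) = 61, hence |⟨9⟩| = 61.
The index is φ(367) / ord(9) = 366 / 61 = 6.

6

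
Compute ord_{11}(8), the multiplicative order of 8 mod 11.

Since 8 ∈ (Z/11Z)^×, its order divides φ(11) = 11 − 1 = 10 = 2 · 5.
Divisors of 10: 1, 2, 5, 10.
Test each divisor d:
8^1 ≡ 8 (mod 11)
8^2 ≡ 9 (mod 11)
8^5 ≡ 10 (mod 11)
8^10 ≡ 1 (mod 11) ✓
Hence ord(8) = 10.

10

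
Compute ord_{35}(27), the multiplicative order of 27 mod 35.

4

ord(27) | φ(35) = φ(5·7) = (5−1)·(7−1) = 4·6 = 24 = 2^3 · 3.
Divisors of 24: 1, 2, 3, 4, 6, 8, 12, 24.
Check 27^d mod 35 for each divisor in increasing order:
27^1 ≡ 27
27^2 ≡ 29
27^3 ≡ 13
27^4 ≡ 1
Therefore the multiplicative order of 27 modulo 35 is 4.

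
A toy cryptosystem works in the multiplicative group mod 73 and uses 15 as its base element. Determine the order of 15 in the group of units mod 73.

Since 15 ∈ (Z/73Z)^×, its order divides φ(73) = 73 − 1 = 72 = 2^3 · 3^2.
Divisors of 72: 1, 2, 3, 4, 6, 8, 9, 12, 18, 24, 36, 72.
Check 15^d mod 73 for each divisor in increasing order:
15^1 ≡ 15 (mod 73)
15^2 ≡ 6 (mod 73)
15^3 ≡ 17 (mod 73)
15^4 ≡ 36 (mod 73)
15^6 ≡ 70 (mod 73)
15^8 ≡ 55 (mod 73)
15^9 ≡ 22 (mod 73)
15^12 ≡ 9 (mod 73)
15^18 ≡ 46 (mod 73)
15^24 ≡ 8 (mod 73)
15^36 ≡ 72 (mod 73)
15^72 ≡ 1 (mod 73) ✓
Therefore the multiplicative order of 15 modulo 73 is 72.

72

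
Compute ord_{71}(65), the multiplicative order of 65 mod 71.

70

Since 65 ∈ (Z/71Z)^×, its order divides φ(71) = 71 − 1 = 70 = 2 · 5 · 7.
Divisors of 70: 1, 2, 5, 7, 10, 14, 35, 70.
Test each divisor d:
65^1 ≡ 65 (mod 71)
65^2 ≡ 36 (mod 71)
65^5 ≡ 34 (mod 71)
65^7 ≡ 17 (mod 71)
65^10 ≡ 20 (mod 71)
65^14 ≡ 5 (mod 71)
65^35 ≡ 70 (mod 71)
65^70 ≡ 1 (mod 71) ✓
The smallest such exponent is 70, so the order of 65 is 70.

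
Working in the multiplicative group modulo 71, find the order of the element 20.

7

The order of 20 must divide φ(71) = 71 − 1 = 70 = 2 · 5 · 7.
Divisors of 70: 1, 2, 5, 7, 10, 14, 35, 70.
Compute 20^d (mod 71) for the divisors d until we hit 1:
20^1 ≡ 20
20^2 ≡ 45
20^5 ≡ 30
20^7 ≡ 1
Hence ord(20) = 7.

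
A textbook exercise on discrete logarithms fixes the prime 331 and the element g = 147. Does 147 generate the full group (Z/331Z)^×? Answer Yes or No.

φ(331) = 331 − 1 = 330 = 2 · 3 · 5 · 11.
It suffices to check that the order of 147 is not a proper divisor of 330: compute 147^(330/q) for q ∈ {2, 3, 5, 11}.
147^165 ≡ 330 (mod 331)  [q = 2: ≢ 1 ✓]
147^110 ≡ 299 (mod 331)  [q = 3: ≢ 1 ✓]
147^66 ≡ 323 (mod 331)  [q = 5: ≢ 1 ✓]
147^30 ≡ 120 (mod 331)  [q = 11: ≢ 1 ✓]
None equal 1, so ord_331(147) = 330: 147 is a primitive root.

Yes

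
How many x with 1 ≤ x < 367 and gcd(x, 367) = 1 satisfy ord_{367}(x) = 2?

1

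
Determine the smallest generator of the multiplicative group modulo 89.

3

φ(89) = 89 − 1 = 88 = 2^3 · 11.
g is a primitive root iff g^(88/q) ≢ 1 (mod 89) for each prime q ∈ {2, 11}.
g = 2: 2^44 ≡ 1 — hits 1, so not a primitive root.
g = 3: 3^44 ≡ 88; 3^8 ≡ 64 — none is 1, so 3 is a primitive root.
So 3 is the smallest generator of (Z/89Z)^×.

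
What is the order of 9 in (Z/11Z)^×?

5

The order of 9 must divide φ(11) = 11 − 1 = 10 = 2 · 5.
Divisors of 10: 1, 2, 5, 10.
Evaluate successive powers at the divisors of 10:
9^1 ≡ 9
9^2 ≡ 4
9^5 ≡ 1
Therefore the multiplicative order of 9 modulo 11 is 5.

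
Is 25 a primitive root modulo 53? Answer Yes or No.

No

φ(53) = 53 − 1 = 52 = 2^2 · 13.
It suffices to check that the order of 25 is not a proper divisor of 52: compute 25^(52/q) for q ∈ {2, 13}.
25^26 ≡ 1 (mod 53)  [q = 2: ≡ 1 ✗]
25^4 ≡ 15 (mod 53)  [q = 13: ≢ 1 ✓]
25^26 ≡ 1 shows ord(25) | 26, strictly less than φ(53); not a primitive root.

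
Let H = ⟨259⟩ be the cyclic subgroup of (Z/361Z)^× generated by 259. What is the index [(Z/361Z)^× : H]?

3

By Lagrange's theorem, ord_361(259) divides φ(361) = φ(19^2) = 19·(19−1) = 342 = 2 · 3^2 · 19.
Divisors of 342: 1, 2, 3, 6, 9, 18, 19, 38, 57, 114, 171, 342.
Compute 259^d (mod 361) for the divisors d until we hit 1:
259^1 ≡ 259
259^2 ≡ 296
259^3 ≡ 132
259^6 ≡ 96
259^9 ≡ 37
259^18 ≡ 286
259^19 ≡ 69
259^38 ≡ 68
259^57 ≡ 360
259^114 ≡ 1
Thus |⟨259⟩| = ord(259) = 114.
The index is φ(361) / ord(259) = 342 / 114 = 3.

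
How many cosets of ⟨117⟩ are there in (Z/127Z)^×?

6

ord(117) | φ(127) = 127 − 1 = 126 = 2 · 3^2 · 7.
Divisors of 126: 1, 2, 3, 6, 7, 9, 14, 18, 21, 42, 63, 126.
Check 117^d mod 127 for each divisor in increasing order:
117^1 ≡ 117 (mod 127)
117^2 ≡ 100 (mod 127)
117^3 ≡ 16 (mod 127)
117^6 ≡ 2 (mod 127)
117^7 ≡ 107 (mod 127)
117^9 ≡ 32 (mod 127)
117^14 ≡ 19 (mod 127)
117^18 ≡ 8 (mod 127)
117^21 ≡ 1 (mod 127) ✓
So ord_127(117) = 21, hence |⟨117⟩| = 21.
[(Z/127Z)^× : ⟨117⟩] = 126/21 = 6.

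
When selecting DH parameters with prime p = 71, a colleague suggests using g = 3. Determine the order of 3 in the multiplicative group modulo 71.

35

Since 3 ∈ (Z/71Z)^×, its order divides φ(71) = 71 − 1 = 70 = 2 · 5 · 7.
Divisors of 70: 1, 2, 5, 7, 10, 14, 35, 70.
Test each divisor d:
3^1 ≡ 3
3^2 ≡ 9
3^5 ≡ 30
3^7 ≡ 57
3^10 ≡ 48
3^14 ≡ 54
3^35 ≡ 1
The smallest such exponent is 35, so the order of 3 is 35.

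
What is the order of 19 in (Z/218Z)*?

36

The order of 19 must divide φ(218) = φ(2)·φ(109) = 1·108 = 108 = 2^2 · 3^3.
Divisors of 108: 1, 2, 3, 4, 6, 9, 12, 18, 27, 36, 54, 108.
Check 19^d mod 218 for each divisor in increasing order:
19^1 ≡ 19
19^2 ≡ 143
19^3 ≡ 101
19^4 ≡ 175
19^6 ≡ 173
19^9 ≡ 33
19^12 ≡ 63
19^18 ≡ 217
19^27 ≡ 185
19^36 ≡ 1
Therefore the multiplicative order of 19 modulo 218 is 36.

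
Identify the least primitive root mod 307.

5

φ(307) = 307 − 1 = 306 = 2 · 3^2 · 17.
Test candidates g = 2, 3, … against the prime factors q ∈ {2, 3, 17} of φ(307): g is a generator iff g^(306/q) ≢ 1 for every such q.
g = 2: 2^153 ≡ 306; 2^102 ≡ 1 — hits 1, so not a primitive root.
g = 3: 3^153 ≡ 306; 3^102 ≡ 1 — hits 1, so not a primitive root.
g = 4: 4^153 ≡ 1 — hits 1, so not a primitive root.
g = 5: 5^153 ≡ 306; 5^102 ≡ 289; 5^18 ≡ 81 — none is 1, so 5 is a primitive root.
The smallest primitive root modulo 307 is 5.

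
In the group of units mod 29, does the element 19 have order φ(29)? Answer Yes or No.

Yes

φ(29) = 29 − 1 = 28 = 2^2 · 7.
19 is a primitive root mod 29 iff 19^(φ(29)/q) ≢ 1 for every prime q | φ(29), i.e. q ∈ {2, 7}.
19^14 ≡ 28 (mod 29)  [q = 2: ≢ 1 ✓]
19^4 ≡ 24 (mod 29)  [q = 7: ≢ 1 ✓]
None equal 1, so ord_29(19) = 28: 19 is a primitive root.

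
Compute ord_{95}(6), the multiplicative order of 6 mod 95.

ord(6) | φ(95) = φ(5·19) = (5−1)·(19−1) = 4·18 = 72 = 2^3 · 3^2.
Divisors of 72: 1, 2, 3, 4, 6, 8, 9, 12, 18, 24, 36, 72.
Evaluate successive powers at the divisors of 72:
6^1 ≡ 6 (mod 95)
6^2 ≡ 36 (mod 95)
6^3 ≡ 26 (mod 95)
6^4 ≡ 61 (mod 95)
6^6 ≡ 11 (mod 95)
6^8 ≡ 16 (mod 95)
6^9 ≡ 1 (mod 95) ✓
Hence ord(6) = 9.

9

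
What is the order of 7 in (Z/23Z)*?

22

The order of 7 must divide φ(23) = 23 − 1 = 22 = 2 · 11.
Divisors of 22: 1, 2, 11, 22.
Check 7^d mod 23 for each divisor in increasing order:
7^1 ≡ 7 (mod 23)
7^2 ≡ 3 (mod 23)
7^11 ≡ 22 (mod 23)
7^22 ≡ 1 (mod 23) ✓
Therefore the multiplicative order of 7 modulo 23 is 22.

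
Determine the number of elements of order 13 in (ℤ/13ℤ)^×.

φ(13) = 13 − 1 = 12 = 2^2 · 3.
In a cyclic group of order 12, there are φ(d) elements of order d for each divisor d of 12, and zero for non-divisors.
13 does not divide 12, so no element of (Z/13Z)^× has order 13.

0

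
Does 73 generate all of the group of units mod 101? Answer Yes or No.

φ(101) = 101 − 1 = 100 = 2^2 · 5^2.
An element g generates (Z/101Z)^× iff g^(100/q) ≢ 1 (mod 101) for each prime q ∈ {2, 5}.
73^50 ≡ 100 (mod 101)  [q = 2: ≢ 1 ✓]
73^20 ≡ 95 (mod 101)  [q = 5: ≢ 1 ✓]
None equal 1, so ord_101(73) = 100: 73 is a primitive root.

Yes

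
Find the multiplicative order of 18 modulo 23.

11

Since 18 ∈ (Z/23Z)^×, its order divides φ(23) = 23 − 1 = 22 = 2 · 11.
Divisors of 22: 1, 2, 11, 22.
Test each divisor d:
18^1 ≡ 18 (mod 23)
18^2 ≡ 2 (mod 23)
18^11 ≡ 1 (mod 23) ✓
Therefore the multiplicative order of 18 modulo 23 is 11.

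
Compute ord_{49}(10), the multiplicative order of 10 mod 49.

42

The order of 10 must divide φ(49) = φ(7^2) = 7·(7−1) = 42 = 2 · 3 · 7.
Divisors of 42: 1, 2, 3, 6, 7, 14, 21, 42.
Compute 10^d (mod 49) for the divisors d until we hit 1:
10^1 ≡ 10 (mod 49)
10^2 ≡ 2 (mod 49)
10^3 ≡ 20 (mod 49)
10^6 ≡ 8 (mod 49)
10^7 ≡ 31 (mod 49)
10^14 ≡ 30 (mod 49)
10^21 ≡ 48 (mod 49)
10^42 ≡ 1 (mod 49) ✓
Hence ord(10) = 42.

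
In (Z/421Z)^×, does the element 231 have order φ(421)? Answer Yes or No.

No

φ(421) = 421 − 1 = 420 = 2^2 · 3 · 5 · 7.
It suffices to check that the order of 231 is not a proper divisor of 420: compute 231^(420/q) for q ∈ {2, 3, 5, 7}.
231^210 ≡ 1 (mod 421)  [q = 2: ≡ 1 ✗]
231^140 ≡ 1 (mod 421)  [q = 3: ≡ 1 ✗]
231^84 ≡ 279 (mod 421)  [q = 5: ≢ 1 ✓]
231^60 ≡ 247 (mod 421)  [q = 7: ≢ 1 ✓]
231^210 ≡ 1 shows ord(231) | 210, strictly less than φ(421); not a primitive root.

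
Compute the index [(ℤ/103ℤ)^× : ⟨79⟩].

By Lagrange's theorem, ord_103(79) divides φ(103) = 103 − 1 = 102 = 2 · 3 · 17.
Divisors of 102: 1, 2, 3, 6, 17, 34, 51, 102.
Check 79^d mod 103 for each divisor in increasing order:
79^1 ≡ 79
79^2 ≡ 61
79^3 ≡ 81
79^6 ≡ 72
79^17 ≡ 1
The order of 79 is 17, so the subgroup it generates has 17 elements.
[(Z/103Z)^× : ⟨79⟩] = 102/17 = 6.

6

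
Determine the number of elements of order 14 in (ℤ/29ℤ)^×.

6

φ(29) = 29 − 1 = 28 = 2^2 · 7.
In a cyclic group of order 28, there are φ(d) elements of order d for each divisor d of 28, and zero for non-divisors.
14 = 2 · 7 divides 28, and φ(14) = 6.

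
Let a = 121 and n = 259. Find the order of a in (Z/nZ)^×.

3

ord(121) | φ(259) = φ(7·37) = (7−1)·(37−1) = 6·36 = 216 = 2^3 · 3^3.
Divisors of 216: 1, 2, 3, 4, 6, 8, 9, 12, 18, 24, 27, 36, 54, 72, 108, 216.
Compute 121^d (mod 259) for the divisors d until we hit 1:
121^1 ≡ 121 (mod 259)
121^2 ≡ 137 (mod 259)
121^3 ≡ 1 (mod 259) ✓
Therefore the multiplicative order of 121 modulo 259 is 3.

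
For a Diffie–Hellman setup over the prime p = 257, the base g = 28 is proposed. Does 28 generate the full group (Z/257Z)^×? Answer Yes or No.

Yes

φ(257) = 257 − 1 = 256 = 2^8.
It suffices to check that the order of 28 is not a proper divisor of 256: compute 28^(256/q) for q ∈ {2}.
28^128 ≡ 256 (mod 257)  [q = 2: ≢ 1 ✓]
Every test exponent gives a nontrivial residue, hence 28 generates the full group.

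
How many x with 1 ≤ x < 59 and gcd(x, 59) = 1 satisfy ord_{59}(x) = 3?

0

φ(59) = 59 − 1 = 58 = 2 · 29.
Since (Z/59Z)^× is cyclic of order 58, the number of elements of order d is φ(d) when d | 58 and 0 otherwise.
3 does not divide 58, so no element of (Z/59Z)^× has order 3.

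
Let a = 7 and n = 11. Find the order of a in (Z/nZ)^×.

The order of 7 must divide φ(11) = 11 − 1 = 10 = 2 · 5.
Divisors of 10: 1, 2, 5, 10.
Compute 7^d (mod 11) for the divisors d until we hit 1:
7^1 ≡ 7 (mod 11)
7^2 ≡ 5 (mod 11)
7^5 ≡ 10 (mod 11)
7^10 ≡ 1 (mod 11) ✓
So ord_11(7) = 10.

10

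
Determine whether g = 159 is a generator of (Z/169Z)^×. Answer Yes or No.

No

φ(169) = φ(13^2) = 13·(13−1) = 156 = 2^2 · 3 · 13.
An element g generates (Z/169Z)^× iff g^(156/q) ≢ 1 (mod 169) for each prime q ∈ {2, 3, 13}.
159^78 ≡ 1 (mod 169)  [q = 2: ≡ 1 ✗]
159^52 ≡ 146 (mod 169)  [q = 3: ≢ 1 ✓]
159^12 ≡ 53 (mod 169)  [q = 13: ≢ 1 ✓]
Since 159^78 ≡ 1, the order of 159 divides 78 < 156, so 159 is not a primitive root.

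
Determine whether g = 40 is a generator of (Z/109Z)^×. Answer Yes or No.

Yes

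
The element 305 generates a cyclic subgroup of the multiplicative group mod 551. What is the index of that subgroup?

ord(305) | φ(551) = φ(19·29) = (19−1)·(29−1) = 18·28 = 504 = 2^3 · 3^2 · 7.
Divisors of 504: 1, 2, 3, 4, 6, 7, 8, 9, 12, 14, 18, 21, 24, 28, 36, 42, 56, 63, 72, 84, 126, 168, 252, 504.
Check 305^d mod 551 for each divisor in increasing order:
305^1 ≡ 305
305^2 ≡ 457
305^3 ≡ 533
305^4 ≡ 20
305^6 ≡ 324
305^7 ≡ 191
305^8 ≡ 400
305^9 ≡ 229
305^12 ≡ 286
305^14 ≡ 115
305^18 ≡ 96
305^21 ≡ 476
305^24 ≡ 248
305^28 ≡ 1
So ord_551(305) = 28, hence |⟨305⟩| = 28.
The index is φ(551) / ord(305) = 504 / 28 = 18.

18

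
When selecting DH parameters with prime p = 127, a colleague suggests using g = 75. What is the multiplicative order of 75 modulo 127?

18

By Lagrange's theorem, ord_127(75) divides φ(127) = 127 − 1 = 126 = 2 · 3^2 · 7.
Divisors of 126: 1, 2, 3, 6, 7, 9, 14, 18, 21, 42, 63, 126.
Evaluate successive powers at the divisors of 126:
75^1 ≡ 75
75^2 ≡ 37
75^3 ≡ 108
75^6 ≡ 107
75^7 ≡ 24
75^9 ≡ 126
75^14 ≡ 68
75^18 ≡ 1
Therefore the multiplicative order of 75 modulo 127 is 18.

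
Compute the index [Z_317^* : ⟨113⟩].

Since 113 ∈ (Z/317Z)^×, its order divides φ(317) = 317 − 1 = 316 = 2^2 · 79.
Divisors of 316: 1, 2, 4, 79, 158, 316.
Evaluate successive powers at the divisors of 316:
113^1 ≡ 113 (mod 317)
113^2 ≡ 89 (mod 317)
113^4 ≡ 313 (mod 317)
113^79 ≡ 1 (mod 317) ✓
So ord_317(113) = 79, hence |⟨113⟩| = 79.
[(Z/317Z)^× : ⟨113⟩] = 316/79 = 4.

4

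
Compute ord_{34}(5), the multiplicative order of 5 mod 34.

16

The order of 5 must divide φ(34) = φ(2)·φ(17) = 1·16 = 16 = 2^4.
Divisors of 16: 1, 2, 4, 8, 16.
Compute 5^d (mod 34) for the divisors d until we hit 1:
5^1 ≡ 5 (mod 34)
5^2 ≡ 25 (mod 34)
5^4 ≡ 13 (mod 34)
5^8 ≡ 33 (mod 34)
5^16 ≡ 1 (mod 34) ✓
Therefore the multiplicative order of 5 modulo 34 is 16.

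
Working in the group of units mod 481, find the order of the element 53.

Since 53 ∈ (Z/481Z)^×, its order divides φ(481) = φ(13·37) = (13−1)·(37−1) = 12·36 = 432 = 2^4 · 3^3.
Divisors of 432: 1, 2, 3, 4, 6, 8, 9, 12, 16, 18, 24, 27, 36, 48, 54, 72, 108, 144, 216, 432.
Check 53^d mod 481 for each divisor in increasing order:
53^1 ≡ 53 (mod 481)
53^2 ≡ 404 (mod 481)
53^3 ≡ 248 (mod 481)
53^4 ≡ 157 (mod 481)
53^6 ≡ 417 (mod 481)
53^8 ≡ 118 (mod 481)
53^9 ≡ 1 (mod 481) ✓
Hence ord(53) = 9.

9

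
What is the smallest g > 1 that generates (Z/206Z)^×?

5

φ(206) = φ(2)·φ(103) = 1·102 = 102 = 2 · 3 · 17.
g is a primitive root iff g^(102/q) ≢ 1 (mod 206) for each prime q ∈ {2, 3, 17}.
g = 2: gcd(2, 206) = 2 > 1, not a unit — skip.
g = 3: 3^51 ≡ 205; 3^34 ≡ 1 — hits 1, so not a primitive root.
g = 4: gcd(4, 206) = 2 > 1, not a unit — skip.
g = 5: 5^51 ≡ 205; 5^34 ≡ 159; 5^6 ≡ 175 — none is 1, so 5 is a primitive root.
So 5 is the smallest generator of (Z/206Z)^×.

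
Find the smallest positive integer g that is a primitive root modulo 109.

6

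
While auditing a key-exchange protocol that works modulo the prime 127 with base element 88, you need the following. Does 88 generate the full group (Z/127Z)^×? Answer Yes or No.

No

φ(127) = 127 − 1 = 126 = 2 · 3^2 · 7.
Test 88^(126/q) mod 127 for each prime factor q of 126:
88^63 ≡ 1 (mod 127)  [q = 2: ≡ 1 ✗]
88^42 ≡ 19 (mod 127)  [q = 3: ≢ 1 ✓]
88^18 ≡ 2 (mod 127)  [q = 7: ≢ 1 ✓]
Since 88^63 ≡ 1, the order of 88 divides 63 < 126, so 88 is not a primitive root.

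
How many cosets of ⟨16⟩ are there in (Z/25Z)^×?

4

By Lagrange's theorem, ord_25(16) divides φ(25) = φ(5^2) = 5·(5−1) = 20 = 2^2 · 5.
Divisors of 20: 1, 2, 4, 5, 10, 20.
Test each divisor d:
16^1 ≡ 16 (mod 25)
16^2 ≡ 6 (mod 25)
16^4 ≡ 11 (mod 25)
16^5 ≡ 1 (mod 25) ✓
Thus |⟨16⟩| = ord(16) = 5.
Index = |(Z/25Z)^×| / |⟨16⟩| = 20 / 5 = 4.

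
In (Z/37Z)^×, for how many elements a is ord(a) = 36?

12

φ(37) = 37 − 1 = 36 = 2^2 · 3^2.
In a cyclic group of order 36, there are φ(d) elements of order d for each divisor d of 36, and zero for non-divisors.
36 = 2^2 · 3^2 divides 36, and φ(36) = 12.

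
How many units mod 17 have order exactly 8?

4

φ(17) = 17 − 1 = 16 = 2^4.
In a cyclic group of order 16, there are φ(d) elements of order d for each divisor d of 16, and zero for non-divisors.
8 = 2^3 divides 16, and φ(8) = 4.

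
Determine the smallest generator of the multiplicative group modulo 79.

φ(79) = 79 − 1 = 78 = 2 · 3 · 13.
Test candidates g = 2, 3, … against the prime factors q ∈ {2, 3, 13} of φ(79): g is a generator iff g^(78/q) ≢ 1 for every such q.
g = 2: 2^39 ≡ 1 — hits 1, so not a primitive root.
g = 3: 3^39 ≡ 78; 3^26 ≡ 23; 3^6 ≡ 18 — none is 1, so 3 is a primitive root.
So 3 is the smallest generator of (Z/79Z)^×.

3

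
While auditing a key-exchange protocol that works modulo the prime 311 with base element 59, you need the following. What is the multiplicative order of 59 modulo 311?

310

By Lagrange's theorem, ord_311(59) divides φ(311) = 311 − 1 = 310 = 2 · 5 · 31.
Divisors of 310: 1, 2, 5, 10, 31, 62, 155, 310.
Test each divisor d:
59^1 ≡ 59 (mod 311)
59^2 ≡ 60 (mod 311)
59^5 ≡ 298 (mod 311)
59^10 ≡ 169 (mod 311)
59^31 ≡ 275 (mod 311)
59^62 ≡ 52 (mod 311)
59^155 ≡ 310 (mod 311)
59^310 ≡ 1 (mod 311) ✓
So ord_311(59) = 310.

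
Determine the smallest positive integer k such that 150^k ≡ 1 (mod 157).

52

The order of 150 must divide φ(157) = 157 − 1 = 156 = 2^2 · 3 · 13.
Divisors of 156: 1, 2, 3, 4, 6, 12, 13, 26, 39, 52, 78, 156.
Test each divisor d:
150^1 ≡ 150 (mod 157)
150^2 ≡ 49 (mod 157)
150^3 ≡ 128 (mod 157)
150^4 ≡ 46 (mod 157)
150^6 ≡ 56 (mod 157)
150^12 ≡ 153 (mod 157)
150^13 ≡ 28 (mod 157)
150^26 ≡ 156 (mod 157)
150^39 ≡ 129 (mod 157)
150^52 ≡ 1 (mod 157) ✓
Therefore the multiplicative order of 150 modulo 157 is 52.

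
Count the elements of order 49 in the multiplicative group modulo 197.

42

φ(197) = 197 − 1 = 196 = 2^2 · 7^2.
Since (Z/197Z)^× is cyclic of order 196, the number of elements of order d is φ(d) when d | 196 and 0 otherwise.
49 = 7^2 divides 196, and φ(49) = 42.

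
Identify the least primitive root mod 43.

3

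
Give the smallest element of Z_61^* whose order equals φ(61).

φ(61) = 61 − 1 = 60 = 2^2 · 3 · 5.
g is a primitive root iff g^(60/q) ≢ 1 (mod 61) for each prime q ∈ {2, 3, 5}.
g = 2: 2^30 ≡ 60; 2^20 ≡ 47; 2^12 ≡ 9 — none is 1, so 2 is a primitive root.
Hence the least primitive root of 61 is 2.

2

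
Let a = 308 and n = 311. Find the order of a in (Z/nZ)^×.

310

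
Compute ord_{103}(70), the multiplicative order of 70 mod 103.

102

By Lagrange's theorem, ord_103(70) divides φ(103) = 103 − 1 = 102 = 2 · 3 · 17.
Divisors of 102: 1, 2, 3, 6, 17, 34, 51, 102.
Evaluate successive powers at the divisors of 102:
70^1 ≡ 70
70^2 ≡ 59
70^3 ≡ 10
70^6 ≡ 100
70^17 ≡ 57
70^34 ≡ 56
70^51 ≡ 102
70^102 ≡ 1
Therefore the multiplicative order of 70 modulo 103 is 102.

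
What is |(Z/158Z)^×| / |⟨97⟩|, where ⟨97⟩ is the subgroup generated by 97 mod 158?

ord(97) | φ(158) = φ(2)·φ(79) = 1·78 = 78 = 2 · 3 · 13.
Divisors of 78: 1, 2, 3, 6, 13, 26, 39, 78.
Compute 97^d (mod 158) for the divisors d until we hit 1:
97^1 ≡ 97
97^2 ≡ 87
97^3 ≡ 65
97^6 ≡ 117
97^13 ≡ 1
Thus |⟨97⟩| = ord(97) = 13.
The index is φ(158) / ord(97) = 78 / 13 = 6.

6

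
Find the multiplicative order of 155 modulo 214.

ord(155) | φ(214) = φ(2)·φ(107) = 1·106 = 106 = 2 · 53.
Divisors of 106: 1, 2, 53, 106.
Evaluate successive powers at the divisors of 106:
155^1 ≡ 155 (mod 214)
155^2 ≡ 57 (mod 214)
155^53 ≡ 1 (mod 214) ✓
Hence ord(155) = 53.

53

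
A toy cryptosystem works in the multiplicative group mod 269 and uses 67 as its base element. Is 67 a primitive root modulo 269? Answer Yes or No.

φ(269) = 269 − 1 = 268 = 2^2 · 67.
An element g generates (Z/269Z)^× iff g^(268/q) ≢ 1 (mod 269) for each prime q ∈ {2, 67}.
67^134 ≡ 1 (mod 269)  [q = 2: ≡ 1 ✗]
67^4 ≡ 62 (mod 269)  [q = 67: ≢ 1 ✓]
67^134 ≡ 1 shows ord(67) | 134, strictly less than φ(269); not a primitive root.

No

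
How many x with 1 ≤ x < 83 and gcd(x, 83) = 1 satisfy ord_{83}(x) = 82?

40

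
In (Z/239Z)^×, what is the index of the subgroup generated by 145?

The order of 145 must divide φ(239) = 239 − 1 = 238 = 2 · 7 · 17.
Divisors of 238: 1, 2, 7, 14, 17, 34, 119, 238.
Compute 145^d (mod 239) for the divisors d until we hit 1:
145^1 ≡ 145 (mod 239)
145^2 ≡ 232 (mod 239)
145^7 ≡ 216 (mod 239)
145^14 ≡ 51 (mod 239)
145^17 ≡ 98 (mod 239)
145^34 ≡ 44 (mod 239)
145^119 ≡ 1 (mod 239) ✓
The order of 145 is 119, so the subgroup it generates has 119 elements.
Index = |(Z/239Z)^×| / |⟨145⟩| = 238 / 119 = 2.

2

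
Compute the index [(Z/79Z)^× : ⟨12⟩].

ord(12) | φ(79) = 79 − 1 = 78 = 2 · 3 · 13.
Divisors of 78: 1, 2, 3, 6, 13, 26, 39, 78.
Check 12^d mod 79 for each divisor in increasing order:
12^1 ≡ 12
12^2 ≡ 65
12^3 ≡ 69
12^6 ≡ 21
12^13 ≡ 78
12^26 ≡ 1
Thus |⟨12⟩| = ord(12) = 26.
Index = |(Z/79Z)^×| / |⟨12⟩| = 78 / 26 = 3.

3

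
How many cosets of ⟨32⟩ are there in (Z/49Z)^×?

2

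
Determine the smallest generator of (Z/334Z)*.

φ(334) = φ(2)·φ(167) = 1·166 = 166 = 2 · 83.
g is a primitive root iff g^(166/q) ≢ 1 (mod 334) for each prime q ∈ {2, 83}.
g = 2: gcd(2, 334) = 2 > 1, not a unit — skip.
g = 3: 3^83 ≡ 1 — hits 1, so not a primitive root.
g = 4: gcd(4, 334) = 2 > 1, not a unit — skip.
g = 5: 5^83 ≡ 333; 5^2 ≡ 25 — none is 1, so 5 is a primitive root.
So 5 is the smallest generator of (Z/334Z)^×.

5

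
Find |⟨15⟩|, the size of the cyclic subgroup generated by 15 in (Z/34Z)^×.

8

ord(15) | φ(34) = φ(2)·φ(17) = 1·16 = 16 = 2^4.
Divisors of 16: 1, 2, 4, 8, 16.
Test each divisor d:
15^1 ≡ 15 (mod 34)
15^2 ≡ 21 (mod 34)
15^4 ≡ 33 (mod 34)
15^8 ≡ 1 (mod 34) ✓
So ord_34(15) = 8.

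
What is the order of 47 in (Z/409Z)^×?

The order of 47 must divide φ(409) = 409 − 1 = 408 = 2^3 · 3 · 17.
Divisors of 408: 1, 2, 3, 4, 6, 8, 12, 17, 24, 34, 51, 68, 102, 136, 204, 408.
Evaluate successive powers at the divisors of 408:
47^1 ≡ 47
47^2 ≡ 164
47^3 ≡ 346
47^4 ≡ 311
47^6 ≡ 288
47^8 ≡ 197
47^12 ≡ 326
47^17 ≡ 292
47^24 ≡ 345
47^34 ≡ 192
47^51 ≡ 31
47^68 ≡ 54
47^102 ≡ 143
47^136 ≡ 53
47^204 ≡ 408
47^408 ≡ 1
The smallest such exponent is 408, so the order of 47 is 408.

408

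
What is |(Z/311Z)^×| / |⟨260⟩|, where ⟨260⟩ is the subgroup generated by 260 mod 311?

10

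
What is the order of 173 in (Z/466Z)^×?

116

Since 173 ∈ (Z/466Z)^×, its order divides φ(466) = φ(2)·φ(233) = 1·232 = 232 = 2^3 · 29.
Divisors of 232: 1, 2, 4, 8, 29, 58, 116, 232.
Compute 173^d (mod 466) for the divisors d until we hit 1:
173^1 ≡ 173
173^2 ≡ 105
173^4 ≡ 307
173^8 ≡ 117
173^29 ≡ 377
173^58 ≡ 465
173^116 ≡ 1
The smallest such exponent is 116, so the order of 173 is 116.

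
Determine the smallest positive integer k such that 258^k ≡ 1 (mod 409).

136

Since 258 ∈ (Z/409Z)^×, its order divides φ(409) = 409 − 1 = 408 = 2^3 · 3 · 17.
Divisors of 408: 1, 2, 3, 4, 6, 8, 12, 17, 24, 34, 51, 68, 102, 136, 204, 408.
Test each divisor d:
258^1 ≡ 258 (mod 409)
258^2 ≡ 306 (mod 409)
258^3 ≡ 11 (mod 409)
258^4 ≡ 384 (mod 409)
258^6 ≡ 121 (mod 409)
258^8 ≡ 216 (mod 409)
258^12 ≡ 326 (mod 409)
258^17 ≡ 378 (mod 409)
258^24 ≡ 345 (mod 409)
258^34 ≡ 143 (mod 409)
258^51 ≡ 66 (mod 409)
258^68 ≡ 408 (mod 409)
258^102 ≡ 266 (mod 409)
258^136 ≡ 1 (mod 409) ✓
So ord_409(258) = 136.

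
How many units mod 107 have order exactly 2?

1

φ(107) = 107 − 1 = 106 = 2 · 53.
In a cyclic group of order 106, there are φ(d) elements of order d for each divisor d of 106, and zero for non-divisors.
2 | 106, and φ(2) = 2 − 1 = 1.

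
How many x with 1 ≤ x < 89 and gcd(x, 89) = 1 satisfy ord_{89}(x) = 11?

10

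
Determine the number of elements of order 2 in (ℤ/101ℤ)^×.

φ(101) = 101 − 1 = 100 = 2^2 · 5^2.
In a cyclic group of order 100, there are φ(d) elements of order d for each divisor d of 100, and zero for non-divisors.
2 | 100, and φ(2) = 2 − 1 = 1.

1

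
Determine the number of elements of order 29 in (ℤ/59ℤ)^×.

φ(59) = 59 − 1 = 58 = 2 · 29.
(Z/59Z)^× is cyclic (|G| = 58); a cyclic group of order m has exactly φ(d) elements of each order d | m, and none otherwise.
29 | 58, and φ(29) = 29 − 1 = 28.

28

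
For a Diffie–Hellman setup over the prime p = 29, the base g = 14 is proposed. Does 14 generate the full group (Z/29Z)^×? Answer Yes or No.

Yes

φ(29) = 29 − 1 = 28 = 2^2 · 7.
14 is a primitive root mod 29 iff 14^(φ(29)/q) ≢ 1 for every prime q | φ(29), i.e. q ∈ {2, 7}.
14^14 ≡ 28 (mod 29)  [q = 2: ≢ 1 ✓]
14^4 ≡ 20 (mod 29)  [q = 7: ≢ 1 ✓]
All checks pass, so 14 has order 28 and is a primitive root modulo 29.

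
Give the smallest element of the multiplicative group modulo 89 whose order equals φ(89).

3

φ(89) = 89 − 1 = 88 = 2^3 · 11.
g is a primitive root iff g^(88/q) ≢ 1 (mod 89) for each prime q ∈ {2, 11}.
g = 2: 2^44 ≡ 1 — hits 1, so not a primitive root.
g = 3: 3^44 ≡ 88; 3^8 ≡ 64 — none is 1, so 3 is a primitive root.
Hence the least primitive root of 89 is 3.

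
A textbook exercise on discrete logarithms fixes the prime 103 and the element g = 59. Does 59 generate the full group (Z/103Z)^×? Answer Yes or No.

No

φ(103) = 103 − 1 = 102 = 2 · 3 · 17.
An element g generates (Z/103Z)^× iff g^(102/q) ≢ 1 (mod 103) for each prime q ∈ {2, 3, 17}.
59^51 ≡ 1 (mod 103)  [q = 2: ≡ 1 ✗]
59^34 ≡ 46 (mod 103)  [q = 3: ≢ 1 ✓]
59^6 ≡ 9 (mod 103)  [q = 17: ≢ 1 ✓]
59^51 ≡ 1 shows ord(59) | 51, strictly less than φ(103); not a primitive root.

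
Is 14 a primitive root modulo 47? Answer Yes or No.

No

φ(47) = 47 − 1 = 46 = 2 · 23.
Test 14^(46/q) mod 47 for each prime factor q of 46:
14^23 ≡ 1 (mod 47)  [q = 2: ≡ 1 ✗]
14^2 ≡ 8 (mod 47)  [q = 23: ≢ 1 ✓]
14^23 ≡ 1 shows ord(14) | 23, strictly less than φ(47); not a primitive root.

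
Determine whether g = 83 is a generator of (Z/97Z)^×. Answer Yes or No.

Yes

φ(97) = 97 − 1 = 96 = 2^5 · 3.
An element g generates (Z/97Z)^× iff g^(96/q) ≢ 1 (mod 97) for each prime q ∈ {2, 3}.
83^48 ≡ 96 (mod 97)  [q = 2: ≢ 1 ✓]
83^32 ≡ 61 (mod 97)  [q = 3: ≢ 1 ✓]
Every test exponent gives a nontrivial residue, hence 83 generates the full group.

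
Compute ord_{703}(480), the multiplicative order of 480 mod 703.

Since 480 ∈ (Z/703Z)^×, its order divides φ(703) = φ(19·37) = (19−1)·(37−1) = 18·36 = 648 = 2^3 · 3^4.
Divisors of 648: 1, 2, 3, 4, 6, 8, 9, 12, 18, 24, 27, 36, 54, 72, 81, 108, 162, 216, 324, 648.
Check 480^d mod 703 for each divisor in increasing order:
480^1 ≡ 480
480^2 ≡ 519
480^3 ≡ 258
480^4 ≡ 112
480^6 ≡ 482
480^8 ≡ 593
480^9 ≡ 628
480^12 ≡ 334
480^18 ≡ 1
Therefore the multiplicative order of 480 modulo 703 is 18.

18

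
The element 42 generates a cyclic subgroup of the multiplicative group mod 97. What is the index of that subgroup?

ord(42) | φ(97) = 97 − 1 = 96 = 2^5 · 3.
Divisors of 96: 1, 2, 3, 4, 6, 8, 12, 16, 24, 32, 48, 96.
Compute 42^d (mod 97) for the divisors d until we hit 1:
42^1 ≡ 42 (mod 97)
42^2 ≡ 18 (mod 97)
42^3 ≡ 77 (mod 97)
42^4 ≡ 33 (mod 97)
42^6 ≡ 12 (mod 97)
42^8 ≡ 22 (mod 97)
42^12 ≡ 47 (mod 97)
42^16 ≡ 96 (mod 97)
42^24 ≡ 75 (mod 97)
42^32 ≡ 1 (mod 97) ✓
The order of 42 is 32, so the subgroup it generates has 32 elements.
[(Z/97Z)^× : ⟨42⟩] = 96/32 = 3.

3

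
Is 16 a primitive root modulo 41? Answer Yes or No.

φ(41) = 41 − 1 = 40 = 2^3 · 5.
It suffices to check that the order of 16 is not a proper divisor of 40: compute 16^(40/q) for q ∈ {2, 5}.
16^20 ≡ 1 (mod 41)  [q = 2: ≡ 1 ✗]
16^8 ≡ 37 (mod 41)  [q = 5: ≢ 1 ✓]
16^20 ≡ 1 shows ord(16) | 20, strictly less than φ(41); not a primitive root.

No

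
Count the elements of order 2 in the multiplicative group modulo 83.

1

φ(83) = 83 − 1 = 82 = 2 · 41.
In a cyclic group of order 82, there are φ(d) elements of order d for each divisor d of 82, and zero for non-divisors.
2 | 82, and φ(2) = 2 − 1 = 1.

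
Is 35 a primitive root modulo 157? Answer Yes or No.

φ(157) = 157 − 1 = 156 = 2^2 · 3 · 13.
Test 35^(156/q) mod 157 for each prime factor q of 156:
35^78 ≡ 1 (mod 157)  [q = 2: ≡ 1 ✗]
35^52 ≡ 12 (mod 157)  [q = 3: ≢ 1 ✓]
35^12 ≡ 108 (mod 157)  [q = 13: ≢ 1 ✓]
Since 35^78 ≡ 1, the order of 35 divides 78 < 156, so 35 is not a primitive root.

No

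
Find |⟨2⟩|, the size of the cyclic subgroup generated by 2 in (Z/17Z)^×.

8

ord(2) | φ(17) = 17 − 1 = 16 = 2^4.
Divisors of 16: 1, 2, 4, 8, 16.
Compute 2^d (mod 17) for the divisors d until we hit 1:
2^1 ≡ 2
2^2 ≡ 4
2^4 ≡ 16
2^8 ≡ 1
Therefore the multiplicative order of 2 modulo 17 is 8.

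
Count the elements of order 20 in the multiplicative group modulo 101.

8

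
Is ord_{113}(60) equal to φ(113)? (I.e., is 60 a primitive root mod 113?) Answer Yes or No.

No

φ(113) = 113 − 1 = 112 = 2^4 · 7.
Test 60^(112/q) mod 113 for each prime factor q of 112:
60^56 ≡ 1 (mod 113)  [q = 2: ≡ 1 ✗]
60^16 ≡ 16 (mod 113)  [q = 7: ≢ 1 ✓]
60^56 ≡ 1 shows ord(60) | 56, strictly less than φ(113); not a primitive root.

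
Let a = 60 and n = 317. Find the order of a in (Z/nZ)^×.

ord(60) | φ(317) = 317 − 1 = 316 = 2^2 · 79.
Divisors of 316: 1, 2, 4, 79, 158, 316.
Check 60^d mod 317 for each divisor in increasing order:
60^1 ≡ 60
60^2 ≡ 113
60^4 ≡ 89
60^79 ≡ 316
60^158 ≡ 1
The smallest such exponent is 158, so the order of 60 is 158.

158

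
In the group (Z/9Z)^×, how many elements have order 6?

φ(9) = φ(3^2) = 3·(3−1) = 6 = 2 · 3.
Since (Z/9Z)^× is cyclic of order 6, the number of elements of order d is φ(d) when d | 6 and 0 otherwise.
6 = 2 · 3 divides 6, and φ(6) = 2.

2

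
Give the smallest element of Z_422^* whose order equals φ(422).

3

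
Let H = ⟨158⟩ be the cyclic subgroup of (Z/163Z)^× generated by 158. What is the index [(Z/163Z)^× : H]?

By Lagrange's theorem, ord_163(158) divides φ(163) = 163 − 1 = 162 = 2 · 3^4.
Divisors of 162: 1, 2, 3, 6, 9, 18, 27, 54, 81, 162.
Test each divisor d:
158^1 ≡ 158 (mod 163)
158^2 ≡ 25 (mod 163)
158^3 ≡ 38 (mod 163)
158^6 ≡ 140 (mod 163)
158^9 ≡ 104 (mod 163)
158^18 ≡ 58 (mod 163)
158^27 ≡ 1 (mod 163) ✓
The order of 158 is 27, so the subgroup it generates has 27 elements.
[(Z/163Z)^× : ⟨158⟩] = 162/27 = 6.

6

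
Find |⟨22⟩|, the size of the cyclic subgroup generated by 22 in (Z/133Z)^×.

18

By Lagrange's theorem, ord_133(22) divides φ(133) = φ(7·19) = (7−1)·(19−1) = 6·18 = 108 = 2^2 · 3^3.
Divisors of 108: 1, 2, 3, 4, 6, 9, 12, 18, 27, 36, 54, 108.
Compute 22^d (mod 133) for the divisors d until we hit 1:
22^1 ≡ 22
22^2 ≡ 85
22^3 ≡ 8
22^4 ≡ 43
22^6 ≡ 64
22^9 ≡ 113
22^12 ≡ 106
22^18 ≡ 1
Therefore the multiplicative order of 22 modulo 133 is 18.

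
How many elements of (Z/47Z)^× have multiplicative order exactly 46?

φ(47) = 47 − 1 = 46 = 2 · 23.
(Z/47Z)^× is cyclic (|G| = 46); a cyclic group of order m has exactly φ(d) elements of each order d | m, and none otherwise.
46 = 2 · 23 divides 46, and φ(46) = 22.

22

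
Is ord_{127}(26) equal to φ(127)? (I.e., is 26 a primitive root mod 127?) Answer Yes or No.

No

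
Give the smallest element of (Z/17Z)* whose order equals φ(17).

3

φ(17) = 17 − 1 = 16 = 2^4.
g is a primitive root iff g^(16/q) ≢ 1 (mod 17) for each prime q ∈ {2}.
g = 2: 2^8 ≡ 1 — hits 1, so not a primitive root.
g = 3: 3^8 ≡ 16 — none is 1, so 3 is a primitive root.
So 3 is the smallest generator of (Z/17Z)^×.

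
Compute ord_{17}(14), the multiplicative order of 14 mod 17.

16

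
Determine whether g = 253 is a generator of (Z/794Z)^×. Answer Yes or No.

φ(794) = φ(2)·φ(397) = 1·396 = 396 = 2^2 · 3^2 · 11.
Test 253^(396/q) mod 794 for each prime factor q of 396:
253^198 ≡ 1 (mod 794)  [q = 2: ≡ 1 ✗]
253^132 ≡ 759 (mod 794)  [q = 3: ≢ 1 ✓]
253^36 ≡ 413 (mod 794)  [q = 11: ≢ 1 ✓]
The check at q = 2 fails, so 253 generates a proper subgroup.

No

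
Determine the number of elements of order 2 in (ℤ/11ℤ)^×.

1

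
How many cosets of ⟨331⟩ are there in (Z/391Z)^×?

4

By Lagrange's theorem, ord_391(331) divides φ(391) = φ(17·23) = (17−1)·(23−1) = 16·22 = 352 = 2^5 · 11.
Divisors of 352: 1, 2, 4, 8, 11, 16, 22, 32, 44, 88, 176, 352.
Evaluate successive powers at the divisors of 352:
331^1 ≡ 331 (mod 391)
331^2 ≡ 81 (mod 391)
331^4 ≡ 305 (mod 391)
331^8 ≡ 358 (mod 391)
331^11 ≡ 70 (mod 391)
331^16 ≡ 307 (mod 391)
331^22 ≡ 208 (mod 391)
331^32 ≡ 18 (mod 391)
331^44 ≡ 254 (mod 391)
331^88 ≡ 1 (mod 391) ✓
Thus |⟨331⟩| = ord(331) = 88.
The index is φ(391) / ord(331) = 352 / 88 = 4.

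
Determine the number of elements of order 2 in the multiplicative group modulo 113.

1

φ(113) = 113 − 1 = 112 = 2^4 · 7.
In a cyclic group of order 112, there are φ(d) elements of order d for each divisor d of 112, and zero for non-divisors.
2 | 112, and φ(2) = 2 − 1 = 1.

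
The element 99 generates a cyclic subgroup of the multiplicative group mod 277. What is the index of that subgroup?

1

The order of 99 must divide φ(277) = 277 − 1 = 276 = 2^2 · 3 · 23.
Divisors of 276: 1, 2, 3, 4, 6, 12, 23, 46, 69, 92, 138, 276.
Check 99^d mod 277 for each divisor in increasing order:
99^1 ≡ 99 (mod 277)
99^2 ≡ 106 (mod 277)
99^3 ≡ 245 (mod 277)
99^4 ≡ 156 (mod 277)
99^6 ≡ 193 (mod 277)
99^12 ≡ 131 (mod 277)
99^23 ≡ 95 (mod 277)
99^46 ≡ 161 (mod 277)
99^69 ≡ 60 (mod 277)
99^92 ≡ 160 (mod 277)
99^138 ≡ 276 (mod 277)
99^276 ≡ 1 (mod 277) ✓
So ord_277(99) = 276, hence |⟨99⟩| = 276.
The index is φ(277) / ord(99) = 276 / 276 = 1.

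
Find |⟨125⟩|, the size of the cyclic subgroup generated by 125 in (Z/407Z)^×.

60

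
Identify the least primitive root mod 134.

φ(134) = φ(2)·φ(67) = 1·66 = 66 = 2 · 3 · 11.
Test candidates g = 2, 3, … against the prime factors q ∈ {2, 3, 11} of φ(134): g is a generator iff g^(66/q) ≢ 1 for every such q.
g = 2: gcd(2, 134) = 2 > 1, not a unit — skip.
g = 3: 3^33 ≡ 133; 3^22 ≡ 1 — hits 1, so not a primitive root.
g = 4: gcd(4, 134) = 2 > 1, not a unit — skip.
g = 5: 5^33 ≡ 133; 5^22 ≡ 1 — hits 1, so not a primitive root.
g = 6: gcd(6, 134) = 2 > 1, not a unit — skip.
g = 7: 7^33 ≡ 133; 7^22 ≡ 29; 7^6 ≡ 131 — none is 1, so 7 is a primitive root.
The smallest primitive root modulo 134 is 7.

7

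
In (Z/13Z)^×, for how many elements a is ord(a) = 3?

2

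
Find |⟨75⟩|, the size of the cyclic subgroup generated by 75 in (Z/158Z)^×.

78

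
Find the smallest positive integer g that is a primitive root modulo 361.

2

φ(361) = φ(19^2) = 19·(19−1) = 342 = 2 · 3^2 · 19.
Test candidates g = 2, 3, … against the prime factors q ∈ {2, 3, 19} of φ(361): g is a generator iff g^(342/q) ≢ 1 for every such q.
g = 2: 2^171 ≡ 360; 2^114 ≡ 292; 2^18 ≡ 58 — none is 1, so 2 is a primitive root.
So 2 is the smallest generator of (Z/361Z)^×.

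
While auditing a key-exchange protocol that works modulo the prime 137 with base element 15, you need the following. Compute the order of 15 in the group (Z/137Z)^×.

By Lagrange's theorem, ord_137(15) divides φ(137) = 137 − 1 = 136 = 2^3 · 17.
Divisors of 136: 1, 2, 4, 8, 17, 34, 68, 136.
Test each divisor d:
15^1 ≡ 15
15^2 ≡ 88
15^4 ≡ 72
15^8 ≡ 115
15^17 ≡ 136
15^34 ≡ 1
Hence ord(15) = 34.

34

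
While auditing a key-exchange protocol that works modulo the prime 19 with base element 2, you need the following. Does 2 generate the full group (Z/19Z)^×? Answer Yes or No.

φ(19) = 19 − 1 = 18 = 2 · 3^2.
Test 2^(18/q) mod 19 for each prime factor q of 18:
2^9 ≡ 18 (mod 19)  [q = 2: ≢ 1 ✓]
2^6 ≡ 7 (mod 19)  [q = 3: ≢ 1 ✓]
None equal 1, so ord_19(2) = 18: 2 is a primitive root.

Yes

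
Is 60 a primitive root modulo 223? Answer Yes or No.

No

φ(223) = 223 − 1 = 222 = 2 · 3 · 37.
It suffices to check that the order of 60 is not a proper divisor of 222: compute 60^(222/q) for q ∈ {2, 3, 37}.
60^111 ≡ 1 (mod 223)  [q = 2: ≡ 1 ✗]
60^74 ≡ 1 (mod 223)  [q = 3: ≡ 1 ✗]
60^6 ≡ 210 (mod 223)  [q = 37: ≢ 1 ✓]
The check at q = 2 fails, so 60 generates a proper subgroup.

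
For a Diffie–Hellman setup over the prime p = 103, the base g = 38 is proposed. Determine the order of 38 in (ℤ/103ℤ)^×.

51

ord(38) | φ(103) = 103 − 1 = 102 = 2 · 3 · 17.
Divisors of 102: 1, 2, 3, 6, 17, 34, 51, 102.
Check 38^d mod 103 for each divisor in increasing order:
38^1 ≡ 38 (mod 103)
38^2 ≡ 2 (mod 103)
38^3 ≡ 76 (mod 103)
38^6 ≡ 8 (mod 103)
38^17 ≡ 46 (mod 103)
38^34 ≡ 56 (mod 103)
38^51 ≡ 1 (mod 103) ✓
Therefore the multiplicative order of 38 modulo 103 is 51.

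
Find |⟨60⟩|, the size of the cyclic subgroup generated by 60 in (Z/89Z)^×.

88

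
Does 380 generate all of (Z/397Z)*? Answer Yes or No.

No

φ(397) = 397 − 1 = 396 = 2^2 · 3^2 · 11.
It suffices to check that the order of 380 is not a proper divisor of 396: compute 380^(396/q) for q ∈ {2, 3, 11}.
380^198 ≡ 396 (mod 397)  [q = 2: ≢ 1 ✓]
380^132 ≡ 1 (mod 397)  [q = 3: ≡ 1 ✗]
380^36 ≡ 256 (mod 397)  [q = 11: ≢ 1 ✓]
The check at q = 3 fails, so 380 generates a proper subgroup.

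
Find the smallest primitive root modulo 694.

φ(694) = φ(2)·φ(347) = 1·346 = 346 = 2 · 173.
g is a primitive root iff g^(346/q) ≢ 1 (mod 694) for each prime q ∈ {2, 173}.
g = 2: gcd(2, 694) = 2 > 1, not a unit — skip.
g = 3: 3^173 ≡ 1 — hits 1, so not a primitive root.
g = 4: gcd(4, 694) = 2 > 1, not a unit — skip.
g = 5: 5^173 ≡ 693; 5^2 ≡ 25 — none is 1, so 5 is a primitive root.
Hence the least primitive root of 694 is 5.

5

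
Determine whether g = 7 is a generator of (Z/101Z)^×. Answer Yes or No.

φ(101) = 101 − 1 = 100 = 2^2 · 5^2.
7 is a primitive root mod 101 iff 7^(φ(101)/q) ≢ 1 for every prime q | φ(101), i.e. q ∈ {2, 5}.
7^50 ≡ 100 (mod 101)  [q = 2: ≢ 1 ✓]
7^20 ≡ 84 (mod 101)  [q = 5: ≢ 1 ✓]
None equal 1, so ord_101(7) = 100: 7 is a primitive root.

Yes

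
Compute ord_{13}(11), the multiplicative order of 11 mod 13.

12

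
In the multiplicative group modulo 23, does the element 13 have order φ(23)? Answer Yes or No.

φ(23) = 23 − 1 = 22 = 2 · 11.
It suffices to check that the order of 13 is not a proper divisor of 22: compute 13^(22/q) for q ∈ {2, 11}.
13^11 ≡ 1 (mod 23)  [q = 2: ≡ 1 ✗]
13^2 ≡ 8 (mod 23)  [q = 11: ≢ 1 ✓]
Since 13^11 ≡ 1, the order of 13 divides 11 < 22, so 13 is not a primitive root.

No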